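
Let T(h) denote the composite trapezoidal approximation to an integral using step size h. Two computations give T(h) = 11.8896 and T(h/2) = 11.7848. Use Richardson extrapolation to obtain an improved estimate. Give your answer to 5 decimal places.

11.74987

R = (4·T(h/2) − T(h)) / 3 = (4·11.7848 − 11.8896)/3 = (35.2496)/3 = 11.74987.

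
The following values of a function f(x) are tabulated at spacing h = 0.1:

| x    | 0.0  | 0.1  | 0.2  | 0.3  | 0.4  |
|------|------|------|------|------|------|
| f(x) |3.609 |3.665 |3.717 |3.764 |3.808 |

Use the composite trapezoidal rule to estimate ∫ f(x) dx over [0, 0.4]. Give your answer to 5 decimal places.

1.48545

h = 0.1, n = 4.
(h/2)·[y₀ + 2y₁ + 2y₂ + 2y₃ + y₄] = 0.05·(29.709) = 1.48545.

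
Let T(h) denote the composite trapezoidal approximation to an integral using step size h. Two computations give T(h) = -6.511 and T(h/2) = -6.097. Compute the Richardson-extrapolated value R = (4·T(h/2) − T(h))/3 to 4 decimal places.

R = (4·T(h/2) − T(h)) / 3 = (4·(-6.097) − (-6.511))/3 = (-17.877)/3 = -5.9590.

-5.9590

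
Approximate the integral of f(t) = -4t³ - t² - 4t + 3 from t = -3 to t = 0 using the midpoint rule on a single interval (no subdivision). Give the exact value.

M = (b−a)·f(-1.5) = 3·(20.25) = 60.75.

60.75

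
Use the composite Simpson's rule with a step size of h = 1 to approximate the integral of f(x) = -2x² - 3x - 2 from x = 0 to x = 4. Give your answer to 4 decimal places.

h = (4 − 0)/4 = 1.
Nodes x₀,…,x₄ = 0, 1, 2, 3, 4.
f(x) = -2x² - 3x - 2: f₀=-2, f₁=-7, f₂=-16, f₃=-29, f₄=-46.
(h/3)·[f₀ + 4f₁ + 2f₂ + 4f₃ + f₄] = 0.333333·(-224) = -74.6667.

-74.6667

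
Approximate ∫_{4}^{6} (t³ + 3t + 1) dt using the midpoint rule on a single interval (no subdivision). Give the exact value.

282

M = (b−a)·f(5) = 2·(141) = 282.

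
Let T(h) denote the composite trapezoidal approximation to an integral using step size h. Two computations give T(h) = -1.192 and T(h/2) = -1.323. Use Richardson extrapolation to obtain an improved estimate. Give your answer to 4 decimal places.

R = (4·T(h/2) − T(h)) / 3 = (4·(-1.323) − (-1.192))/3 = (-4.100)/3 = -1.3667.

-1.3667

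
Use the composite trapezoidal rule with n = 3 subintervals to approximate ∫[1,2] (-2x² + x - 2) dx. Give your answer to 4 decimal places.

h = (2 − 1)/3 = 0.333333.
Nodes x₀,…,x₃ = 1, 1.333333, 1.666667, 2.
f(x) = -2x² + x - 2: f₀=-3, f₁=-4.222222, f₂=-5.888889, f₃=-8.
(h/2)·[f₀ + 2f₁ + 2f₂ + f₃] = 0.166667·(-31.222222) = -5.2037.

-5.2037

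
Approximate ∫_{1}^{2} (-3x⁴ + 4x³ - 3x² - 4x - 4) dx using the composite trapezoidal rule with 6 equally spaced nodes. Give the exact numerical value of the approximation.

h = (2 − 1)/5 = 0.2.
Nodes x₀,…,x₅ = 1, 1.2, 1.4, 1.6, 1.8, 2.
f(x) = -3x⁴ + 4x³ - 3x² - 4x - 4: f₀=-10, f₁=-12.4288, f₂=-16.0288, f₃=-21.3568, f₄=-29.0848, f₅=-40.
(h/2)·[f₀ + 2f₁ + 2f₂ + 2f₃ + 2f₄ + f₅] = 0.1·(-207.7984) = -20.77984.

-20.77984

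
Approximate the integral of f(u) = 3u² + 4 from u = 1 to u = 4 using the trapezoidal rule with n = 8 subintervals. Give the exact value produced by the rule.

75.2109375

h = (4 − 1)/8 = 0.375.
Nodes u₀,…,u₈ = 1, 1.375, 1.75, 2.125, 2.5, 2.875, 3.25, 3.625, 4.
f(u) = 3u² + 4: f₀=7, f₁=9.671875, f₂=13.1875, f₃=17.546875, f₄=22.75, f₅=28.796875, f₆=35.6875, f₇=43.421875, f₈=52.
(h/2)·[f₀ + 2f₁ + 2f₂ + 2f₃ + 2f₄ + 2f₅ + 2f₆ + 2f₇ + f₈] = 0.1875·(401.125) = 75.2109375.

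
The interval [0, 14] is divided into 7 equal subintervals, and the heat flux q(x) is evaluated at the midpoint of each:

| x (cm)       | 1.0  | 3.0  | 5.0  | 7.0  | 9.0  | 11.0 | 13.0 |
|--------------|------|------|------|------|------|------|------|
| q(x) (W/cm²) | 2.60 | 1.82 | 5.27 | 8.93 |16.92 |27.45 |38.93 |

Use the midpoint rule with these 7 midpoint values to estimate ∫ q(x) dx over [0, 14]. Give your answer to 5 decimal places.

203.84000

h = 2, n = 7.
h·[y(m₁) + y(m₂) + y(m₃) + y(m₄) + y(m₅) + y(m₆) + y(m₇)] = 2·(101.92) = 203.84000.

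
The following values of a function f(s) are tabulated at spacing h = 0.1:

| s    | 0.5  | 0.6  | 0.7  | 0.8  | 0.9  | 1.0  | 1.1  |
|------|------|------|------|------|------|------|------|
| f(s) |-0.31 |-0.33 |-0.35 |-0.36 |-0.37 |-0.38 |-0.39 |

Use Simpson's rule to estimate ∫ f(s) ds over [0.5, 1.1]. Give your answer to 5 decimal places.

-0.21400

h = 0.1, n = 6.
(h/3)·[y₀ + 4y₁ + 2y₂ + 4y₃ + 2y₄ + 4y₅ + y₆] = 0.033333·(-6.42) = -0.21400.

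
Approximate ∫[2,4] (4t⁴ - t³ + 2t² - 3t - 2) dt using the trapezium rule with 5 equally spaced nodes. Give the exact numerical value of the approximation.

h = (4 − 2)/4 = 0.5.
Nodes t₀,…,t₄ = 2, 2.5, 3, 3.5, 4.
f(t) = 4t⁴ - t³ + 2t² - 3t - 2: f₀=56, f₁=143.625, f₂=304, f₃=569.375, f₄=978.
(h/2)·[f₀ + 2f₁ + 2f₂ + 2f₃ + f₄] = 0.25·(3068) = 767.

767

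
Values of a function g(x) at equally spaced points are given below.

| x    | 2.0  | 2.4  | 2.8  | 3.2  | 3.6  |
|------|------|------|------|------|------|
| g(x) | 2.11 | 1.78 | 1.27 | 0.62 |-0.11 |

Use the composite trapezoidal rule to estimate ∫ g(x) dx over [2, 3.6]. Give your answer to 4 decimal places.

h = 0.4, n = 4.
(h/2)·[y₀ + 2y₁ + 2y₂ + 2y₃ + y₄] = 0.2·(9.34) = 1.8680.

1.8680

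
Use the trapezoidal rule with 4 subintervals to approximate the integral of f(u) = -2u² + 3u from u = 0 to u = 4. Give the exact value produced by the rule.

h = (4 − 0)/4 = 1.
Nodes u₀,…,u₄ = 0, 1, 2, 3, 4.
f(u) = -2u² + 3u: f₀=0, f₁=1, f₂=-2, f₃=-9, f₄=-20.
(h/2)·[f₀ + 2f₁ + 2f₂ + 2f₃ + f₄] = 0.5·(-40) = -20.

-20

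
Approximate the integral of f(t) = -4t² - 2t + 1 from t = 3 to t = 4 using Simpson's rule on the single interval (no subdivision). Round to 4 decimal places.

S = (b−a)/6 · [f(3) + 4f(3.5) + f(4)] = 0.166667·[(-41) + 4·(-55) + (-71)] = -55.3333.

-55.3333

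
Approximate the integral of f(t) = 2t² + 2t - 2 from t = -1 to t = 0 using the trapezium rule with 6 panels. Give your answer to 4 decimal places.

-2.3241

h = (0 − (-1))/6 = 0.166667.
Nodes t₀,…,t₆ = -1, -0.833333, -0.666667, -0.5, -0.333333, -0.166667, 0.
f(t) = 2t² + 2t - 2: f₀=-2, f₁=-2.277778, f₂=-2.444444, f₃=-2.5, f₄=-2.444444, f₅=-2.277778, f₆=-2.
(h/2)·[f₀ + 2f₁ + 2f₂ + 2f₃ + 2f₄ + 2f₅ + f₆] = 0.083333·(-27.888889) = -2.3241.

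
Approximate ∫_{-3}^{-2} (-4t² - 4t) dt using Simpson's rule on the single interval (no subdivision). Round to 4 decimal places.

S = (b−a)/6 · [f(-3) + 4f(-2.5) + f(-2)] = 0.166667·[(-24) + 4·(-15) + (-8)] = -15.3333.

-15.3333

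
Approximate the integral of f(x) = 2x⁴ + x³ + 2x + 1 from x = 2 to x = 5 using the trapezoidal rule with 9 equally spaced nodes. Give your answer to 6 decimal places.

1425.153076

h = (5 − 2)/8 = 0.375.
Nodes x₀,…,x₈ = 2, 2.375, 2.75, 3.125, 3.5, 3.875, 4.25, 4.625, 5.
f(x) = 2x⁴ + x³ + 2x + 1: f₀=45, f₁=82.77978515625, f₂=141.6796875, f₃=228.50244140625, f₄=351, f₅=517.87353515625, f₆=738.7734375, f₇=1024.29931640625, f₈=1386.
(h/2)·[f₀ + 2f₁ + 2f₂ + 2f₃ + 2f₄ + 2f₅ + 2f₆ + 2f₇ + f₈] = 0.1875·(7600.81640625) = 1425.153076.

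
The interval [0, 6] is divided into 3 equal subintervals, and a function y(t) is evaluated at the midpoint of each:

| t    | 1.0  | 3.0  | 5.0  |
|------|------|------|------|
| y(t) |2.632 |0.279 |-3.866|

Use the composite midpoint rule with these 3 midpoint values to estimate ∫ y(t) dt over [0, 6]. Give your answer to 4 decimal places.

-1.9100

h = 2, n = 3.
h·[y(m₁) + y(m₂) + y(m₃)] = 2·(-0.955) = -1.9100.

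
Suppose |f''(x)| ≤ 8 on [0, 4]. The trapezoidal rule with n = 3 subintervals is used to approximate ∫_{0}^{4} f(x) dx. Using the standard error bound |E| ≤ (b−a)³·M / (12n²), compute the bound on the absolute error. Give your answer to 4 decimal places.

|E| ≤ (4)³·8 / (12·3²) = 512/108 = 4.7407.

4.7407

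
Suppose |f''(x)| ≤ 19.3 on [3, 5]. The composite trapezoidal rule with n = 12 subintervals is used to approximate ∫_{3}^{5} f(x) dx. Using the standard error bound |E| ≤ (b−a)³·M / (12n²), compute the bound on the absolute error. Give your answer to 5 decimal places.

|E| ≤ (2)³·19.3 / (12·12²) = 154.4/1728 = 0.08935.

0.08935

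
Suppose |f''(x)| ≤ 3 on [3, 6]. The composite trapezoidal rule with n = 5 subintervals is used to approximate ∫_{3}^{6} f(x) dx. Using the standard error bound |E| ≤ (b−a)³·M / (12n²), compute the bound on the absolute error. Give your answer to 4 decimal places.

|E| ≤ (3)³·3 / (12·5²) = 81/300 = 0.2700.

0.2700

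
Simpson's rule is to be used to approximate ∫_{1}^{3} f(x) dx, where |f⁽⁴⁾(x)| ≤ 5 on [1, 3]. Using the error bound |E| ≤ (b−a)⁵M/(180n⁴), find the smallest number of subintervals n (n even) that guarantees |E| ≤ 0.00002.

Need 160/(180n⁴) ≤ 0.00002.
n⁴ ≥ 160/(180·0.00002) = 44444.4 ⇒ n ≥ 14.5196, so the smallest even n is 16. (n must be even for Simpson's rule.)

16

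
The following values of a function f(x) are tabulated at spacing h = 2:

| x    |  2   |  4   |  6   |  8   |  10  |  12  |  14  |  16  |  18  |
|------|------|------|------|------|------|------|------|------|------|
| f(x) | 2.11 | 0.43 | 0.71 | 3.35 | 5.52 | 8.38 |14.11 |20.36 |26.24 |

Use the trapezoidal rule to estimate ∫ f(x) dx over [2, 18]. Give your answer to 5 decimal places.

134.07000

h = 2, n = 8.
(h/2)·[y₀ + 2y₁ + 2y₂ + 2y₃ + 2y₄ + 2y₅ + 2y₆ + 2y₇ + y₈] = 1·(134.07) = 134.07000.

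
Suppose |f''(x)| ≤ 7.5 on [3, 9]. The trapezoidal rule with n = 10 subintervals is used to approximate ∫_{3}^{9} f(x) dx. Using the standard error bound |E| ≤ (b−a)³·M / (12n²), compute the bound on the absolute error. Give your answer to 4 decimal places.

|E| ≤ (6)³·7.5 / (12·10²) = 1620/1200 = 1.3500.

1.3500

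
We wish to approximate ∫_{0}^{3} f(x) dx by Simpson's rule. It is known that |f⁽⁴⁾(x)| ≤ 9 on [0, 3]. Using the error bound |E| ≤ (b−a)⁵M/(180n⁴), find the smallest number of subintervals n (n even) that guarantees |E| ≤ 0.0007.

12

Need 2187/(180n⁴) ≤ 0.0007.
n⁴ ≥ 2187/(180·0.0007) = 17357.1 ⇒ n ≥ 11.4781, so the smallest even n is 12. (n must be even for Simpson's rule.)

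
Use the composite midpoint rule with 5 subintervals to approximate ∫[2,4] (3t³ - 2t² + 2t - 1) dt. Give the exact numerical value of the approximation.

152

h = (4 − 2)/5 = 0.4.
Midpoints m₁,…,m₅ = 2.2, 2.6, 3, 3.4, 3.8.
f(m₁)=25.664, f(m₂)=43.408, f(m₃)=68, f(m₄)=100.592, f(m₅)=142.336.
h·[f(m₁) + f(m₂) + f(m₃) + f(m₄) + f(m₅)] = 0.4·(380) = 152.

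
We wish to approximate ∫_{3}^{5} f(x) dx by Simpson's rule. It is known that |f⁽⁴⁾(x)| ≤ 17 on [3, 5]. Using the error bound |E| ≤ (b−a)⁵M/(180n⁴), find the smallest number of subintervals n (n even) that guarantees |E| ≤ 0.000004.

30

Need 544/(180n⁴) ≤ 0.000004.
n⁴ ≥ 544/(180·0.000004) = 755556 ⇒ n ≥ 29.4827, so the smallest even n is 30. (n must be even for Simpson's rule.)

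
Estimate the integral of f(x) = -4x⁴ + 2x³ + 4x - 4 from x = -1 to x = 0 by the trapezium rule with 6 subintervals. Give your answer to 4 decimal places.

-7.3508

h = (0 − (-1))/6 = 0.166667.
Nodes x₀,…,x₆ = -1, -0.833333, -0.666667, -0.5, -0.333333, -0.166667, 0.
f(x) = -4x⁴ + 2x³ + 4x - 4: f₀=-14, f₁=-10.419753, f₂=-8.049383, f₃=-6.5, f₄=-5.456790, f₅=-4.679012, f₆=-4.
(h/2)·[f₀ + 2f₁ + 2f₂ + 2f₃ + 2f₄ + 2f₅ + f₆] = 0.083333·(-88.209877) = -7.3508.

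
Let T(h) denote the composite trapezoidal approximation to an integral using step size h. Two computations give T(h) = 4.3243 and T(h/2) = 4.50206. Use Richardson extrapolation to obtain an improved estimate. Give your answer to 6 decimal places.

4.561313

R = (4·T(h/2) − T(h)) / 3 = (4·4.50206 − 4.3243)/3 = (13.68394)/3 = 4.561313.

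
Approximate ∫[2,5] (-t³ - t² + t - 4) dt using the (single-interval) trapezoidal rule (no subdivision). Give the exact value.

T = (b−a)/2 · [f(2) + f(5)] = 1.5·[(-14) + (-149)] = -244.5.

-244.5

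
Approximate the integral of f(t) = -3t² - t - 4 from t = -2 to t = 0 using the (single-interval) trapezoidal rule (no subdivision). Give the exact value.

-18

T = (b−a)/2 · [f(-2) + f(0)] = 1·[(-14) + (-4)] = -18.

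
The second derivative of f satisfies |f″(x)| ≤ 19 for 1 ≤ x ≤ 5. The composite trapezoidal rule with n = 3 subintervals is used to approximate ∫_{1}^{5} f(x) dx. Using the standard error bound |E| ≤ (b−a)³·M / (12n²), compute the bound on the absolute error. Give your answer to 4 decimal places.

|E| ≤ (4)³·19 / (12·3²) = 1216/108 = 11.2593.

11.2593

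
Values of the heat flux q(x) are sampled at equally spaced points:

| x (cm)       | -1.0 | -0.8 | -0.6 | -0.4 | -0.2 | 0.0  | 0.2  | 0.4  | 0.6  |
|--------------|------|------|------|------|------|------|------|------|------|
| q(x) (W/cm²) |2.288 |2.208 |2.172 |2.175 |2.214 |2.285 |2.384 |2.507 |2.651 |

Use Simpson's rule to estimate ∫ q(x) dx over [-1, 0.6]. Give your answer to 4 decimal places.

3.6786

h = 0.2, n = 8.
(h/3)·[y₀ + 4y₁ + 2y₂ + 4y₃ + 2y₄ + 4y₅ + 2y₆ + 4y₇ + y₈] = 0.066667·(55.179) = 3.6786.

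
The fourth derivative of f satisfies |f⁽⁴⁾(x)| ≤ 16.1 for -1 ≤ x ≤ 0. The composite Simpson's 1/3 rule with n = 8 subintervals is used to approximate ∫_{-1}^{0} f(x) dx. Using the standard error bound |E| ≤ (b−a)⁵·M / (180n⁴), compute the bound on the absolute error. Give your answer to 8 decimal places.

0.00002184

|E| ≤ (1)⁵·16.1 / (180·8⁴) = 16.1/737280 = 0.00002184.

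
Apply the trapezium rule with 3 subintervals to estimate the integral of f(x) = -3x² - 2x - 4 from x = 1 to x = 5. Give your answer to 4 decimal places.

-167.5556

h = (5 − 1)/3 = 1.333333.
Nodes x₀,…,x₃ = 1, 2.333333, 3.666667, 5.
f(x) = -3x² - 2x - 4: f₀=-9, f₁=-25, f₂=-51.666667, f₃=-89.
(h/2)·[f₀ + 2f₁ + 2f₂ + f₃] = 0.666667·(-251.333333) = -167.5556.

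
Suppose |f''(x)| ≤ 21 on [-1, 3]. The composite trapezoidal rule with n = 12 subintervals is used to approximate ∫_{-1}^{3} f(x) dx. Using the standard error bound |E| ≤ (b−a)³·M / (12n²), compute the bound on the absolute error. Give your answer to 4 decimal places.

0.7778

|E| ≤ (4)³·21 / (12·12²) = 1344/1728 = 0.7778.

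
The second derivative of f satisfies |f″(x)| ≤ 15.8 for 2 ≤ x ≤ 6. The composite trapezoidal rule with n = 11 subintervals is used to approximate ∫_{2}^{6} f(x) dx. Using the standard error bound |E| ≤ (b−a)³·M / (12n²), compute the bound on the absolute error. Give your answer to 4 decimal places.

0.6964

|E| ≤ (4)³·15.8 / (12·11²) = 1011.2/1452 = 0.6964.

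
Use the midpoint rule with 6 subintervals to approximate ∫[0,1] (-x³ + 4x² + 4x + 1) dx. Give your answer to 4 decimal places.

h = (1 − 0)/6 = 0.166667.
Midpoints m₁,…,m₆ = 0.083333, 0.25, 0.416667, 0.583333, 0.75, 0.916667.
f(m₁)=1.360532, f(m₂)=2.234375, f(m₃)=3.288773, f(m₄)=4.495949, f(m₅)=5.828125, f(m₆)=7.257523.
h·[f(m₁) + f(m₂) + f(m₃) + f(m₄) + f(m₅) + f(m₆)] = 0.166667·(24.465278) = 4.0775.

4.0775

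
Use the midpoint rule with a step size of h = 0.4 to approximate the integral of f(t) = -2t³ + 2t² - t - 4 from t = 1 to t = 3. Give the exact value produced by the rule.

h = (3 − 1)/5 = 0.4.
Midpoints m₁,…,m₅ = 1.2, 1.6, 2, 2.4, 2.8.
f(m₁)=-5.776, f(m₂)=-8.672, f(m₃)=-14, f(m₄)=-22.528, f(m₅)=-35.024.
h·[f(m₁) + f(m₂) + f(m₃) + f(m₄) + f(m₅)] = 0.4·(-86) = -34.4.

-34.4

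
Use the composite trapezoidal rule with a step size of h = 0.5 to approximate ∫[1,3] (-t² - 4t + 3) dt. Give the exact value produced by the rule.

h = (3 − 1)/4 = 0.5.
Nodes t₀,…,t₄ = 1, 1.5, 2, 2.5, 3.
f(t) = -t² - 4t + 3: f₀=-2, f₁=-5.25, f₂=-9, f₃=-13.25, f₄=-18.
(h/2)·[f₀ + 2f₁ + 2f₂ + 2f₃ + f₄] = 0.25·(-75) = -18.75.

-18.75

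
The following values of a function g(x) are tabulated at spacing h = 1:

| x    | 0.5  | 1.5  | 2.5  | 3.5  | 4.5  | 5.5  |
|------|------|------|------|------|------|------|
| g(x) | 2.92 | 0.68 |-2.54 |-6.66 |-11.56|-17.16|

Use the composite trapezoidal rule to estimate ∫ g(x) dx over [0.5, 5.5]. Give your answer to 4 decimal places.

-27.2000

h = 1, n = 5.
(h/2)·[y₀ + 2y₁ + 2y₂ + 2y₃ + 2y₄ + y₅] = 0.5·(-54.40) = -27.2000.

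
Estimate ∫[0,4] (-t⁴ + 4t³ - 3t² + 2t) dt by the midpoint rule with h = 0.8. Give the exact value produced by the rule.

5.49888

h = (4 − 0)/5 = 0.8.
Midpoints m₁,…,m₅ = 0.4, 1.2, 2, 2.8, 3.6.
f(m₁)=0.5504, f(m₂)=2.9184, f(m₃)=8, f(m₄)=8.4224, f(m₅)=-13.0176.
h·[f(m₁) + f(m₂) + f(m₃) + f(m₄) + f(m₅)] = 0.8·(6.8736) = 5.49888.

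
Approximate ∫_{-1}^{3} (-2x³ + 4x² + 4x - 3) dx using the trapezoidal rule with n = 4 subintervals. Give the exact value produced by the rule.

h = (3 − (-1))/4 = 1.
Nodes x₀,…,x₄ = -1, 0, 1, 2, 3.
f(x) = -2x³ + 4x² + 4x - 3: f₀=-1, f₁=-3, f₂=3, f₃=5, f₄=-9.
(h/2)·[f₀ + 2f₁ + 2f₂ + 2f₃ + f₄] = 0.5·(0) = 0.

0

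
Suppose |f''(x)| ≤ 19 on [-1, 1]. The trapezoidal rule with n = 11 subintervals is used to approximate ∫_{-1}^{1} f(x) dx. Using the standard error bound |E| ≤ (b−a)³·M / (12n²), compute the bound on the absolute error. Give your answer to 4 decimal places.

|E| ≤ (2)³·19 / (12·11²) = 152/1452 = 0.1047.

0.1047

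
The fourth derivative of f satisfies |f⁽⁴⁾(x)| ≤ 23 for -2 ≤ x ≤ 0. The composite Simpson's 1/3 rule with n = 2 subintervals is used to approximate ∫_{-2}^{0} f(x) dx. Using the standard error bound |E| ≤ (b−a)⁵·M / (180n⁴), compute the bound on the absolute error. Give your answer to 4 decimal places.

0.2556

|E| ≤ (2)⁵·23 / (180·2⁴) = 736/2880 = 0.2556.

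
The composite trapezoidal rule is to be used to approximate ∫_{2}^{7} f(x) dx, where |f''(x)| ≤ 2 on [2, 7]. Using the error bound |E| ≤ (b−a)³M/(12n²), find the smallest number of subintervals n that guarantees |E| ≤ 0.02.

33

Need 250/(12n²) ≤ 0.02.
n² ≥ 250/(12·0.02) = 1041.67 ⇒ n ≥ 32.2749, so the smallest n is 33.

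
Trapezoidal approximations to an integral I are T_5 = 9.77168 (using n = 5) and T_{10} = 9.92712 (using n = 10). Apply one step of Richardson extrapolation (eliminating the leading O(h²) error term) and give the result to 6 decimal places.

R = (4·T_{10} − T_5) / 3 = (4·9.92712 − 9.77168)/3 = (29.93680)/3 = 9.978933.

9.978933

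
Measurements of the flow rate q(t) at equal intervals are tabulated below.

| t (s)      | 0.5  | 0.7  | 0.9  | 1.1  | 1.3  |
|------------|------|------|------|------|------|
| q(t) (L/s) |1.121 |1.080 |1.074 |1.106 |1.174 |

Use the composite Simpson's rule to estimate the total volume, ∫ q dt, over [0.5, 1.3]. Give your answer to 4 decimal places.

h = 0.2, n = 4.
(h/3)·[y₀ + 4y₁ + 2y₂ + 4y₃ + y₄] = 0.066667·(13.187) = 0.8791.

0.8791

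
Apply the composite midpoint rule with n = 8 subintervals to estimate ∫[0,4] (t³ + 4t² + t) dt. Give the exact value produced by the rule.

h = (4 − 0)/8 = 0.5.
Midpoints m₁,…,m₈ = 0.25, 0.75, 1.25, 1.75, 2.25, 2.75, 3.25, 3.75.
f(m₁)=0.515625, f(m₂)=3.421875, f(m₃)=9.453125, f(m₄)=19.359375, f(m₅)=33.890625, f(m₆)=53.796875, f(m₇)=79.828125, f(m₈)=112.734375.
h·[f(m₁) + f(m₂) + f(m₃) + f(m₄) + f(m₅) + f(m₆) + f(m₇) + f(m₈)] = 0.5·(313) = 156.5.

156.5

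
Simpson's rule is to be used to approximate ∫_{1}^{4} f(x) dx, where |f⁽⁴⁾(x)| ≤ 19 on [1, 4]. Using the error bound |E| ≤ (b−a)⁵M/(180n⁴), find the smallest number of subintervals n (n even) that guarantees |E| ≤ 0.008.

Need 4617/(180n⁴) ≤ 0.008.
n⁴ ≥ 4617/(180·0.008) = 3206.25 ⇒ n ≥ 7.5249, so the smallest even n is 8. (n must be even for Simpson's rule.)

8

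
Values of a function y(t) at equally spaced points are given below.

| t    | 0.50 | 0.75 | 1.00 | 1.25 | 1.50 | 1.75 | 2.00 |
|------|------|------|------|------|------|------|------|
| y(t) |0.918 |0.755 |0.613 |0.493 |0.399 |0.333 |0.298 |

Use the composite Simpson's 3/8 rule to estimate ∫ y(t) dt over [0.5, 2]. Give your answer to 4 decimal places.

h = 0.25, n = 6.
(3h/8)·[y₀ + 3y₁ + 3y₂ + 2y₃ + 3y₄ + 3y₅ + y₆] = 0.09375·(8.502) = 0.7971.

0.7971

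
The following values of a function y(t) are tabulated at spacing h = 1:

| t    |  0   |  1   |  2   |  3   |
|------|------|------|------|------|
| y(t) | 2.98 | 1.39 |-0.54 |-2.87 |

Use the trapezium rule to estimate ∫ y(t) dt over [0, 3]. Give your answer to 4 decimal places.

0.9050

h = 1, n = 3.
(h/2)·[y₀ + 2y₁ + 2y₂ + y₃] = 0.5·(1.81) = 0.9050.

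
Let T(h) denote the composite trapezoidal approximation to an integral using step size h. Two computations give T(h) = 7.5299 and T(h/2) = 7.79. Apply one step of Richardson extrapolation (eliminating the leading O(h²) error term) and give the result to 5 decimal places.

R = (4·T(h/2) − T(h)) / 3 = (4·7.79 − 7.5299)/3 = (23.6301)/3 = 7.87670.

7.87670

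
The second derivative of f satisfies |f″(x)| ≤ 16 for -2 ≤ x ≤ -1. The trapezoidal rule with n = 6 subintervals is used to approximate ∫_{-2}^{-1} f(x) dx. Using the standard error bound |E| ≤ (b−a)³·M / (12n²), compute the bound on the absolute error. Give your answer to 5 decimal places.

|E| ≤ (1)³·16 / (12·6²) = 16/432 = 0.03704.

0.03704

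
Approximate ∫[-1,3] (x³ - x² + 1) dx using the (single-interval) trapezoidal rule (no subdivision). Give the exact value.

36

T = (b−a)/2 · [f(-1) + f(3)] = 2·[(-1) + 19] = 36.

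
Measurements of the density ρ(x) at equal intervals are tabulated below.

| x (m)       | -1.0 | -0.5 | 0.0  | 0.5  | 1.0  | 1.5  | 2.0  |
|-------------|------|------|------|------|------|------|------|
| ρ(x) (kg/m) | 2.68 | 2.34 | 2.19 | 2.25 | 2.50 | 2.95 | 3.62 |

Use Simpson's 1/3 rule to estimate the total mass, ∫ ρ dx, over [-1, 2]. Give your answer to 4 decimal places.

7.6400

h = 0.5, n = 6.
(h/3)·[y₀ + 4y₁ + 2y₂ + 4y₃ + 2y₄ + 4y₅ + y₆] = 0.166667·(45.84) = 7.6400.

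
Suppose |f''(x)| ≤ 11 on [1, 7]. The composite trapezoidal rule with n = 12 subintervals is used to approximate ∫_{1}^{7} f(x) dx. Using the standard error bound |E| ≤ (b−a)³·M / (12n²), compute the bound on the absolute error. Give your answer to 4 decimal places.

1.3750

|E| ≤ (6)³·11 / (12·12²) = 2376/1728 = 1.3750.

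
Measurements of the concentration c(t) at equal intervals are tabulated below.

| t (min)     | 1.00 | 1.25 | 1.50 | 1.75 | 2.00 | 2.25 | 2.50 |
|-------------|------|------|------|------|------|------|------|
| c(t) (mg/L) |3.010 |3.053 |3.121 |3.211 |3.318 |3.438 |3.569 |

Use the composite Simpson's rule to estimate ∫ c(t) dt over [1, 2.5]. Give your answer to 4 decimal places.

4.8554

h = 0.25, n = 6.
(h/3)·[y₀ + 4y₁ + 2y₂ + 4y₃ + 2y₄ + 4y₅ + y₆] = 0.083333·(58.265) = 4.8554.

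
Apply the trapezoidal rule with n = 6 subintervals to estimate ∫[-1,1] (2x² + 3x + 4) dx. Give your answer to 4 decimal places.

h = (1 − (-1))/6 = 0.333333.
Nodes x₀,…,x₆ = -1, -0.666667, -0.333333, 0, 0.333333, 0.666667, 1.
f(x) = 2x² + 3x + 4: f₀=3, f₁=2.888889, f₂=3.222222, f₃=4, f₄=5.222222, f₅=6.888889, f₆=9.
(h/2)·[f₀ + 2f₁ + 2f₂ + 2f₃ + 2f₄ + 2f₅ + f₆] = 0.166667·(56.444444) = 9.4074.

9.4074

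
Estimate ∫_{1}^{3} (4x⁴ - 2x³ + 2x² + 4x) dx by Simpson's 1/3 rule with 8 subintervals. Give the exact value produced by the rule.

186.9375

h = (3 − 1)/8 = 0.25.
Nodes x₀,…,x₈ = 1, 1.25, 1.5, 1.75, 2, 2.25, 2.5, 2.75, 3.
f(x) = 4x⁴ - 2x³ + 2x² + 4x: f₀=8, f₁=13.984375, f₂=24, f₃=39.921875, f₄=64, f₅=98.859375, f₆=147.5, f₇=213.296875, f₈=300.
(h/3)·[f₀ + 4f₁ + 2f₂ + 4f₃ + 2f₄ + 4f₅ + 2f₆ + 4f₇ + f₈] = 0.083333·(2243.25) = 186.9375.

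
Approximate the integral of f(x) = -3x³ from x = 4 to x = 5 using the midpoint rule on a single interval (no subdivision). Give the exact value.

M = (b−a)·f(4.5) = 1·(-273.375) = -273.375.

-273.375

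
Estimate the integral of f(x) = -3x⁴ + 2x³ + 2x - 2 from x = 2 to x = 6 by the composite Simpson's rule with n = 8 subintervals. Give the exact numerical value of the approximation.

-3982.5

h = (6 − 2)/8 = 0.5.
Nodes x₀,…,x₈ = 2, 2.5, 3, 3.5, 4, 4.5, 5, 5.5, 6.
f(x) = -3x⁴ + 2x³ + 2x - 2: f₀=-30, f₁=-82.9375, f₂=-185, f₃=-359.4375, f₄=-634, f₅=-1040.9375, f₆=-1617, f₇=-2403.4375, f₈=-3446.
(h/3)·[f₀ + 4f₁ + 2f₂ + 4f₃ + 2f₄ + 4f₅ + 2f₆ + 4f₇ + f₈] = 0.166667·(-23895) = -3982.5.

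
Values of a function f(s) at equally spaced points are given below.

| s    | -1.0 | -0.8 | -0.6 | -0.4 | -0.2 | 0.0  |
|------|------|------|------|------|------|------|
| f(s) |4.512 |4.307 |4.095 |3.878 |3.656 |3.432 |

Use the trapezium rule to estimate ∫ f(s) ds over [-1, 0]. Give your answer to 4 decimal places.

3.9816

h = 0.2, n = 5.
(h/2)·[y₀ + 2y₁ + 2y₂ + 2y₃ + 2y₄ + y₅] = 0.1·(39.816) = 3.9816.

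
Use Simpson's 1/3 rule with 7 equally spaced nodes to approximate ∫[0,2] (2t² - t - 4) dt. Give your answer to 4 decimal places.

h = (2 − 0)/6 = 0.333333.
Nodes t₀,…,t₆ = 0, 0.333333, 0.666667, 1, 1.333333, 1.666667, 2.
f(t) = 2t² - t - 4: f₀=-4, f₁=-4.111111, f₂=-3.777778, f₃=-3, f₄=-1.777778, f₅=-0.111111, f₆=2.
(h/3)·[f₀ + 4f₁ + 2f₂ + 4f₃ + 2f₄ + 4f₅ + f₆] = 0.111111·(-42) = -4.6667.

-4.6667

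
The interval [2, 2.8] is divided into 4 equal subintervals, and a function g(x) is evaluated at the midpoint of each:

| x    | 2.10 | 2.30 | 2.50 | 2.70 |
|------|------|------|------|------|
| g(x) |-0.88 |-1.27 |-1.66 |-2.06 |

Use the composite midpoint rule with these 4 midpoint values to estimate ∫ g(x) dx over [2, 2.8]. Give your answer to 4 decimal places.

h = 0.2, n = 4.
h·[y(m₁) + y(m₂) + y(m₃) + y(m₄)] = 0.2·(-5.87) = -1.1740.

-1.1740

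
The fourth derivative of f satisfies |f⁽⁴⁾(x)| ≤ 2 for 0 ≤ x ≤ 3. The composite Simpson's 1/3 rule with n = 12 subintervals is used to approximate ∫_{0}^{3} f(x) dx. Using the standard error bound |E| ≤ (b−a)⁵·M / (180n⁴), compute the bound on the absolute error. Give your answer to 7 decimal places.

0.0001302

|E| ≤ (3)⁵·2 / (180·12⁴) = 486/3732480 = 0.0001302.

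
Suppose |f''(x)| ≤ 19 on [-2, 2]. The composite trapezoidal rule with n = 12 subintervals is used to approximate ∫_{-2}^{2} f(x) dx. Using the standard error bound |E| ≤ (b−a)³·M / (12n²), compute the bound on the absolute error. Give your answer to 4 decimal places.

|E| ≤ (4)³·19 / (12·12²) = 1216/1728 = 0.7037.

0.7037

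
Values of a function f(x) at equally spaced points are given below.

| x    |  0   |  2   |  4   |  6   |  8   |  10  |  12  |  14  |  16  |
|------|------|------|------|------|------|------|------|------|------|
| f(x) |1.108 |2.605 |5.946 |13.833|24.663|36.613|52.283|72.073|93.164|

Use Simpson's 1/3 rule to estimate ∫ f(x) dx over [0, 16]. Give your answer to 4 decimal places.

507.0347

h = 2, n = 8.
(h/3)·[y₀ + 4y₁ + 2y₂ + 4y₃ + 2y₄ + 4y₅ + 2y₆ + 4y₇ + y₈] = 0.666667·(760.552) = 507.0347.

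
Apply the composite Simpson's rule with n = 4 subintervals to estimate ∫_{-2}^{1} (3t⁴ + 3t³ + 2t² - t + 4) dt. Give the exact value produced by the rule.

h = (1 − (-2))/4 = 0.75.
Nodes t₀,…,t₄ = -2, -1.25, -0.5, 0.25, 1.
f(t) = 3t⁴ + 3t³ + 2t² - t + 4: f₀=38, f₁=9.83984375, f₂=4.8125, f₃=3.93359375, f₄=11.
(h/3)·[f₀ + 4f₁ + 2f₂ + 4f₃ + f₄] = 0.25·(113.71875) = 28.4296875.

28.4296875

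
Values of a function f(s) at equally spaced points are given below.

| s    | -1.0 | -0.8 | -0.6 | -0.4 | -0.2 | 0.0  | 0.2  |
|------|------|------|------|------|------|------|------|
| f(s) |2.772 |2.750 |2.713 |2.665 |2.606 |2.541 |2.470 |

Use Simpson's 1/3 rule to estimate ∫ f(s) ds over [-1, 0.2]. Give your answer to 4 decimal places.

h = 0.2, n = 6.
(h/3)·[y₀ + 4y₁ + 2y₂ + 4y₃ + 2y₄ + 4y₅ + y₆] = 0.066667·(47.704) = 3.1803.

3.1803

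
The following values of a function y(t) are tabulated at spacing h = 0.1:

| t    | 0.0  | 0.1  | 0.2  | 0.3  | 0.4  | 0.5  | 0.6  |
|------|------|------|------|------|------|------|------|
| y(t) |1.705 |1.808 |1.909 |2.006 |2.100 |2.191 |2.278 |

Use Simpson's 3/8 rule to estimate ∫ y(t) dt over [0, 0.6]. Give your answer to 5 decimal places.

h = 0.1, n = 6.
(3h/8)·[y₀ + 3y₁ + 3y₂ + 2y₃ + 3y₄ + 3y₅ + y₆] = 0.0375·(32.019) = 1.20071.

1.20071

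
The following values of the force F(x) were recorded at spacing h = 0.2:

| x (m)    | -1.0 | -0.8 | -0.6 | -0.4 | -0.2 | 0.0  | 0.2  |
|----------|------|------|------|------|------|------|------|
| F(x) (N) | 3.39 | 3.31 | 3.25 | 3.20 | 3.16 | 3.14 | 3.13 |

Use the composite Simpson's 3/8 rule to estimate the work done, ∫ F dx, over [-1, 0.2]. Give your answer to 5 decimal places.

h = 0.2, n = 6.
(3h/8)·[y₀ + 3y₁ + 3y₂ + 2y₃ + 3y₄ + 3y₅ + y₆] = 0.075·(51.50) = 3.86250.

3.86250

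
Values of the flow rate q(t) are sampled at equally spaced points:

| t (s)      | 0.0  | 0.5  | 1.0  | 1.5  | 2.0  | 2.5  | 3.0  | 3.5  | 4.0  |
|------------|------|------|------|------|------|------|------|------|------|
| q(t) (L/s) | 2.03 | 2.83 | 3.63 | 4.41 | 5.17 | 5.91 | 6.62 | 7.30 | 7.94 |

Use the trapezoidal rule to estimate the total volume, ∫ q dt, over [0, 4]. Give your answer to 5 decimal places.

h = 0.5, n = 8.
(h/2)·[y₀ + 2y₁ + 2y₂ + 2y₃ + 2y₄ + 2y₅ + 2y₆ + 2y₇ + y₈] = 0.25·(81.71) = 20.42750.

20.42750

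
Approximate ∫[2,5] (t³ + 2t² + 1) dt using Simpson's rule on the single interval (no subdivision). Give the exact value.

233.25

S = (b−a)/6 · [f(2) + 4f(3.5) + f(5)] = 0.5·[17 + 4·68.375 + 176] = 233.25.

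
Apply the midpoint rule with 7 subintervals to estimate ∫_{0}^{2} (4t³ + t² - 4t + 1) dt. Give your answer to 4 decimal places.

12.4898

h = (2 − 0)/7 = 0.285714.
Midpoints m₁,…,m₇ = 0.142857, 0.428571, 0.714286, 1, 1.285714, 1.571429, 1.857143.
f(m₁)=0.460641, f(m₂)=-0.215743, f(m₃)=0.110787, f(m₄)=2, f(m₅)=6.011662, f(m₆)=12.705539, f(m₇)=22.641399.
h·[f(m₁) + f(m₂) + f(m₃) + f(m₄) + f(m₅) + f(m₆) + f(m₇)] = 0.285714·(43.714286) = 12.4898.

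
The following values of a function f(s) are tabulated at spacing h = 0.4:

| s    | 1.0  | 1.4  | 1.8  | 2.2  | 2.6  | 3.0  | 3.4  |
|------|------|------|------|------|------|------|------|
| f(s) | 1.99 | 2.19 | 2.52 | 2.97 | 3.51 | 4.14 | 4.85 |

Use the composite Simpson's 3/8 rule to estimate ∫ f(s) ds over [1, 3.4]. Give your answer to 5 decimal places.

7.47900

h = 0.4, n = 6.
(3h/8)·[y₀ + 3y₁ + 3y₂ + 2y₃ + 3y₄ + 3y₅ + y₆] = 0.15·(49.86) = 7.47900.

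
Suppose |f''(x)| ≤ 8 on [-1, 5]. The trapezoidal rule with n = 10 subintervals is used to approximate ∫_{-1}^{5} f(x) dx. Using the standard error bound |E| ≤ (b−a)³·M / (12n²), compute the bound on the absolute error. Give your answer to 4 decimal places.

|E| ≤ (6)³·8 / (12·10²) = 1728/1200 = 1.4400.

1.4400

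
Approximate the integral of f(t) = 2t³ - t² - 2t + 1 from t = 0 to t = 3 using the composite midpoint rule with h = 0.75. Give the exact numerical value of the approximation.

h = (3 − 0)/4 = 0.75.
Midpoints m₁,…,m₄ = 0.375, 1.125, 1.875, 2.625.
f(m₁)=0.21484375, f(m₂)=0.33203125, f(m₃)=6.91796875, f(m₄)=25.03515625.
h·[f(m₁) + f(m₂) + f(m₃) + f(m₄)] = 0.75·(32.5) = 24.375.

24.375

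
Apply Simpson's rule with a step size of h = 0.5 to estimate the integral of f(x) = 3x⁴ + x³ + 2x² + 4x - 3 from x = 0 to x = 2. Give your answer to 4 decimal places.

h = (2 − 0)/4 = 0.5.
Nodes x₀,…,x₄ = 0, 0.5, 1, 1.5, 2.
f(x) = 3x⁴ + x³ + 2x² + 4x - 3: f₀=-3, f₁=-0.1875, f₂=7, f₃=26.0625, f₄=69.
(h/3)·[f₀ + 4f₁ + 2f₂ + 4f₃ + f₄] = 0.166667·(183.5) = 30.5833.

30.5833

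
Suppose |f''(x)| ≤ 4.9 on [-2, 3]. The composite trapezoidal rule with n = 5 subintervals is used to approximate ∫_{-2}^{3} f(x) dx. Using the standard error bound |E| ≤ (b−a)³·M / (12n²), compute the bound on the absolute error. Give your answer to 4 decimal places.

|E| ≤ (5)³·4.9 / (12·5²) = 612.5/300 = 2.0417.

2.0417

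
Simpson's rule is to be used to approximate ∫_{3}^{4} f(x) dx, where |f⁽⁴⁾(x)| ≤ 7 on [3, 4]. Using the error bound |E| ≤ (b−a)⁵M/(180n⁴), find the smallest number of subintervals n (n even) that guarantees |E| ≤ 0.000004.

10

Need 7/(180n⁴) ≤ 0.000004.
n⁴ ≥ 7/(180·0.000004) = 9722.22 ⇒ n ≥ 9.9298, so the smallest even n is 10. (n must be even for Simpson's rule.)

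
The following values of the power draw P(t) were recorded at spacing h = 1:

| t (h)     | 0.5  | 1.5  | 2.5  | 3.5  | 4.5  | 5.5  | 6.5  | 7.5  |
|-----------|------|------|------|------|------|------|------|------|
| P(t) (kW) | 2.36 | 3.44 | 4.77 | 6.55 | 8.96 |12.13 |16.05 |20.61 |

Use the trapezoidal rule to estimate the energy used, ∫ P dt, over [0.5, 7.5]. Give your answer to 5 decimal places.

h = 1, n = 7.
(h/2)·[y₀ + 2y₁ + 2y₂ + 2y₃ + 2y₄ + 2y₅ + 2y₆ + y₇] = 0.5·(126.77) = 63.38500.

63.38500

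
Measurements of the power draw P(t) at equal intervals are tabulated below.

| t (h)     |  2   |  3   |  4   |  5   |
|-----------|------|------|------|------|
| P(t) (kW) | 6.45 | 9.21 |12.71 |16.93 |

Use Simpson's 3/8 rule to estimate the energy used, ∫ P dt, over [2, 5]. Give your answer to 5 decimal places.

33.42750

h = 1, n = 3.
(3h/8)·[y₀ + 3y₁ + 3y₂ + y₃] = 0.375·(89.14) = 33.42750.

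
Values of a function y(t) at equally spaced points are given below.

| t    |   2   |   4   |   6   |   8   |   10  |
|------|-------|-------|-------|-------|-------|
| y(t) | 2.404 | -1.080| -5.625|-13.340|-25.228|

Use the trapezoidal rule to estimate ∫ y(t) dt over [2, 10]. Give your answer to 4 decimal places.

-62.9140

h = 2, n = 4.
(h/2)·[y₀ + 2y₁ + 2y₂ + 2y₃ + y₄] = 1·(-62.914) = -62.9140.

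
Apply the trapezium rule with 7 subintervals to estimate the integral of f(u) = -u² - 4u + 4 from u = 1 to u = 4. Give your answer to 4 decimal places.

h = (4 − 1)/7 = 0.428571.
Nodes u₀,…,u₇ = 1, 1.428571, 1.857143, 2.285714, 2.714286, 3.142857, 3.571429, 4.
f(u) = -u² - 4u + 4: f₀=-1, f₁=-3.755102, f₂=-6.877551, f₃=-10.367347, f₄=-14.224490, f₅=-18.448980, f₆=-23.040816, f₇=-28.
(h/2)·[f₀ + 2f₁ + 2f₂ + 2f₃ + 2f₄ + 2f₅ + 2f₆ + f₇] = 0.214286·(-182.428571) = -39.0918.

-39.0918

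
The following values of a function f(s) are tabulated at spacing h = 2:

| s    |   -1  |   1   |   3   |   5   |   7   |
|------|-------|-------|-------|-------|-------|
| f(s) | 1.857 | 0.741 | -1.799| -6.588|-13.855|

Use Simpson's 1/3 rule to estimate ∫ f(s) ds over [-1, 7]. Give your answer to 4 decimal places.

h = 2, n = 4.
(h/3)·[y₀ + 4y₁ + 2y₂ + 4y₃ + y₄] = 0.666667·(-38.984) = -25.9893.

-25.9893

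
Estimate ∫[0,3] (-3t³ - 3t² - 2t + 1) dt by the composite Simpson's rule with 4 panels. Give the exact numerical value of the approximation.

h = (3 − 0)/4 = 0.75.
Nodes t₀,…,t₄ = 0, 0.75, 1.5, 2.25, 3.
f(t) = -3t³ - 3t² - 2t + 1: f₀=1, f₁=-3.453125, f₂=-18.875, f₃=-52.859375, f₄=-113.
(h/3)·[f₀ + 4f₁ + 2f₂ + 4f₃ + f₄] = 0.25·(-375) = -93.75.

-93.75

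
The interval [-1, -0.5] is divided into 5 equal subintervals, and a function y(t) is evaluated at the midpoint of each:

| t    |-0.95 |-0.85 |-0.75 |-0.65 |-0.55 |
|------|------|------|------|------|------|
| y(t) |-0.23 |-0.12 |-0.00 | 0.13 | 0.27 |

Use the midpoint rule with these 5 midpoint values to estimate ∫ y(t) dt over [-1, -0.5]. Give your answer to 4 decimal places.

h = 0.1, n = 5.
h·[y(m₁) + y(m₂) + y(m₃) + y(m₄) + y(m₅)] = 0.1·(0.05) = 0.0050.

0.0050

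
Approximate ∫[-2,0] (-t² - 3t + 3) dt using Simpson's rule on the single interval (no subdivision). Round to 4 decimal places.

9.3333

S = (b−a)/6 · [f(-2) + 4f(-1) + f(0)] = 0.333333·[5 + 4·5 + 3] = 9.3333.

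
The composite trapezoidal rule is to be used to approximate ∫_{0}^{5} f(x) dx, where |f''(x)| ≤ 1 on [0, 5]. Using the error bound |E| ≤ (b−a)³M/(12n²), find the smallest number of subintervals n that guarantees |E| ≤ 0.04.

17

Need 125/(12n²) ≤ 0.04.
n² ≥ 125/(12·0.04) = 260.417 ⇒ n ≥ 16.1374, so the smallest n is 17.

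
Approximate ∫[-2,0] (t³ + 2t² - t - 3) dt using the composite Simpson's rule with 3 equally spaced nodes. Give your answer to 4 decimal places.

h = (0 − (-2))/2 = 1.
Nodes t₀,…,t₂ = -2, -1, 0.
f(t) = t³ + 2t² - t - 3: f₀=-1, f₁=-1, f₂=-3.
(h/3)·[f₀ + 4f₁ + f₂] = 0.333333·(-8) = -2.6667.

-2.6667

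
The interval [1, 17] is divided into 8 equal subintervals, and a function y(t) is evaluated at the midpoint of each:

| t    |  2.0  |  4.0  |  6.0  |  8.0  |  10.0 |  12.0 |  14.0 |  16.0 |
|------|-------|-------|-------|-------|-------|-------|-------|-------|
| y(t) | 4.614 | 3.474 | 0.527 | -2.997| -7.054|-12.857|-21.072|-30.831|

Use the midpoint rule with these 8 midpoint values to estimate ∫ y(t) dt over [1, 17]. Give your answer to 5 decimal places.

h = 2, n = 8.
h·[y(m₁) + y(m₂) + y(m₃) + y(m₄) + y(m₅) + y(m₆) + y(m₇) + y(m₈)] = 2·(-66.196) = -132.39200.

-132.39200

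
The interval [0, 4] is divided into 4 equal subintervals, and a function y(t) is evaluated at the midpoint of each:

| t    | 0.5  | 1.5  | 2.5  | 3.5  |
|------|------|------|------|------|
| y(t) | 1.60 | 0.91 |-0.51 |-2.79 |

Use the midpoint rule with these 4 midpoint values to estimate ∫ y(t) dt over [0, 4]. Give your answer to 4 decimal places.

h = 1, n = 4.
h·[y(m₁) + y(m₂) + y(m₃) + y(m₄)] = 1·(-0.79) = -0.7900.

-0.7900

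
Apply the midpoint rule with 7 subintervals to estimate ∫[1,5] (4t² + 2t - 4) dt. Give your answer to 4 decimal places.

h = (5 − 1)/7 = 0.571429.
Midpoints m₁,…,m₇ = 1.285714, 1.857143, 2.428571, 3, 3.571429, 4.142857, 4.714286.
f(m₁)=5.183673, f(m₂)=13.510204, f(m₃)=24.448980, f(m₄)=38, f(m₅)=54.163265, f(m₆)=72.938776, f(m₇)=94.326531.
h·[f(m₁) + f(m₂) + f(m₃) + f(m₄) + f(m₅) + f(m₆) + f(m₇)] = 0.571429·(302.571429) = 172.8980.

172.8980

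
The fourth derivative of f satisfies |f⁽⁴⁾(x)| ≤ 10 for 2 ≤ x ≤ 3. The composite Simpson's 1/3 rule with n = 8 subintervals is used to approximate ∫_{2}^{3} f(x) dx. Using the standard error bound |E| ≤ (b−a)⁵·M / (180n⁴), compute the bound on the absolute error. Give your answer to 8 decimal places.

|E| ≤ (1)⁵·10 / (180·8⁴) = 10/737280 = 0.00001356.

0.00001356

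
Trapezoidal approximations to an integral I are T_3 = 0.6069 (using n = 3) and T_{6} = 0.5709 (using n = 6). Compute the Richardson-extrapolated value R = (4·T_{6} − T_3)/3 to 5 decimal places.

R = (4·T_{6} − T_3) / 3 = (4·0.5709 − 0.6069)/3 = (1.6767)/3 = 0.55890.

0.55890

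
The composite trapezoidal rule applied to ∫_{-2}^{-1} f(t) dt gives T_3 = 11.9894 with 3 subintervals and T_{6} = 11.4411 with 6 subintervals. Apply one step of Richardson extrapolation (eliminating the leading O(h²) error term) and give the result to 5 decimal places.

11.25833

R = (4·T_{6} − T_3) / 3 = (4·11.4411 − 11.9894)/3 = (33.7750)/3 = 11.25833.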